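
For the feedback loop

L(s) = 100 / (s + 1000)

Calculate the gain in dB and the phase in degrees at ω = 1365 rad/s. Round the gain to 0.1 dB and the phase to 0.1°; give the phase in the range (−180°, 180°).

Substitute s = j1365:
Numerator: 100 = 100 + j0
Denominator: (j1365) + 1000 = 1000 + j1365
|N| = √(100² + 0²) ≈ 100, ∠N ≈ 0.00°
|D| = √(1000² + 1365²) ≈ 1692.1, ∠D ≈ 53.77°
|L| = 100 / 1692.1 ≈ 0.059098
Gain = 20 log₁₀(0.059098) ≈ -24.57 dB
∠L = 0.00° − 53.77° = -53.77°

-24.6 dB, -53.8°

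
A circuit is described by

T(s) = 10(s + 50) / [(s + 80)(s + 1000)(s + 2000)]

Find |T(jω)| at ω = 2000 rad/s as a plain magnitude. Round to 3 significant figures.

1.58e-06

At s = jω = j2000:
zero (s+50): 50 + j2000 → |·| = √(50²+2000²) = √4002500 ≈ 2000.6, ∠ = arctan(2000/50) ≈ 88.57°
pole (s+80): 80 + j2000 → |·| = √(80²+2000²) = √4006400 ≈ 2001.6, ∠ = arctan(2000/80) ≈ 87.71°
pole (s+1000): 1000 + j2000 → |·| = √(1000²+2000²) = √5000000 ≈ 2236.1, ∠ = arctan(2000/1000) ≈ 63.43°
pole (s+2000): 2000 + j2000 → |·| = √(2000²+2000²) = √8000000 ≈ 2828.4, ∠ = arctan(2000/2000) ≈ 45.00°
|T| = 10 · 2000.6 / 1.2659e+10 ≈ 1.5804e-06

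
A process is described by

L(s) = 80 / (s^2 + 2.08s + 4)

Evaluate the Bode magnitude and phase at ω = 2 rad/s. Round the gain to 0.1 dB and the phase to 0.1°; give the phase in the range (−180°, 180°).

25.7 dB, -90.0°

At s = jω = j2:
quadratic: (j2)² + 2.08·j2 + 4 = 0 + j4.16 → |·| ≈ 4.16, ∠ ≈ 90.00°
|L| = 80 / 4.16 ≈ 19.231
Gain = 20 log₁₀(19.231) ≈ 25.68 dB
∠L = 0.00° − 90.00° = -90.00°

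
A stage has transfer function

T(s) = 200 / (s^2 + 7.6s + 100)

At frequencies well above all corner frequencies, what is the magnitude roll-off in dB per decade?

Each pole contributes −20 dB/decade at high frequency; each zero contributes +20 dB/decade.
Net: 0 zero(s) − 2 pole(s) → -40 dB/decade.

-40 dB/decade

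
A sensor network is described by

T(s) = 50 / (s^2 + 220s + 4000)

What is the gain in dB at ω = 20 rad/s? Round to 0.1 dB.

-41.1 dB

Substitute s = j20:
Numerator: 50 = 50 + j0
Denominator: (j20)^2 + 220(j20) + 4000 = 3600 + j4400
|N| = √(50² + 0²) ≈ 50, ∠N ≈ 0.00°
|D| = √(3600² + 4400²) ≈ 5685.1, ∠D ≈ 50.71°
|T| = 50 / 5685.1 ≈ 0.0087949
Gain = 20 log₁₀(0.0087949) ≈ -41.12 dB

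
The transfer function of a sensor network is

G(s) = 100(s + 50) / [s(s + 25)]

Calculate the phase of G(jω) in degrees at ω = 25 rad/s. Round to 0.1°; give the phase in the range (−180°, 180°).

-108.4°

At s = jω = j25:
zero (s+50): 50 + j25 → |·| = √(50²+25²) = √3125 ≈ 55.902, ∠ = arctan(25/50) ≈ 26.57°
pole (s+25): 25 + j25 → |·| = √(25²+25²) = √1250 ≈ 35.355, ∠ = arctan(25/25) ≈ 45.00°
pole at origin: |s| = 25, ∠ = 90.00° (in denominator)
∠G = 26.57° − 135.00° = -108.43°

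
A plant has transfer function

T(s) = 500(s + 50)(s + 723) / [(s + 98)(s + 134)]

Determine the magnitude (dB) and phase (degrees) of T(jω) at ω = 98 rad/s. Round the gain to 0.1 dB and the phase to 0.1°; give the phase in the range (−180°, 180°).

At s = jω = j98:
zero (s+50): 50 + j98 → |·| = √(50²+98²) = √12104 ≈ 110.02, ∠ = arctan(98/50) ≈ 62.97°
zero (s+723): 723 + j98 → |·| = √(723²+98²) = √532333 ≈ 729.61, ∠ = arctan(98/723) ≈ 7.72°
pole (s+98): 98 + j98 → |·| = √(98²+98²) = √19208 ≈ 138.59, ∠ = arctan(98/98) ≈ 45.00°
pole (s+134): 134 + j98 → |·| = √(134²+98²) = √27560 ≈ 166.01, ∠ = arctan(98/134) ≈ 36.18°
|T| = 500 · 80272 / 23007 ≈ 1744.5
Gain = 20 log₁₀(1744.5) ≈ 64.83 dB
∠T = 70.69° − 81.18° = -10.49°

64.8 dB, -10.5°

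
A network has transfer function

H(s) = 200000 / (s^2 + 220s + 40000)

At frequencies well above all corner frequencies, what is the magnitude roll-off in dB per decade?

-40 dB/decade

Each pole contributes −20 dB/decade at high frequency; each zero contributes +20 dB/decade.
Net: 0 zero(s) − 2 pole(s) → -40 dB/decade.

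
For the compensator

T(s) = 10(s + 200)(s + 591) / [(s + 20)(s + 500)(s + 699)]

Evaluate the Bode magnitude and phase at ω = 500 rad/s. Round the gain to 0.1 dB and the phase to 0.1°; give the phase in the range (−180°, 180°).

At s = jω = j500:
zero (s+200): 200 + j500 → |·| = √(200²+500²) = √290000 ≈ 538.52, ∠ = arctan(500/200) ≈ 68.20°
zero (s+591): 591 + j500 → |·| = √(591²+500²) = √599281 ≈ 774.13, ∠ = arctan(500/591) ≈ 40.23°
pole (s+20): 20 + j500 → |·| = √(20²+500²) = √250400 ≈ 500.4, ∠ = arctan(500/20) ≈ 87.71°
pole (s+500): 500 + j500 → |·| = √(500²+500²) = √500000 ≈ 707.11, ∠ = arctan(500/500) ≈ 45.00°
pole (s+699): 699 + j500 → |·| = √(699²+500²) = √738601 ≈ 859.42, ∠ = arctan(500/699) ≈ 35.58°
|T| = 10 · 4.1688e+05 / 3.041e+08 ≈ 0.013709
Gain = 20 log₁₀(0.013709) ≈ -37.26 dB
∠T = 108.43° − 168.29° = -59.86°

-37.3 dB, -59.9°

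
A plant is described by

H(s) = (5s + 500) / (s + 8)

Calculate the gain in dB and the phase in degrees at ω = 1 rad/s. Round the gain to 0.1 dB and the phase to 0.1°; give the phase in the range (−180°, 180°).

35.9 dB, -6.6°

Substitute s = j1:
Numerator: 5(j1) + 500 = 500 + j5
Denominator: (j1) + 8 = 8 + j1
|N| = √(500² + 5²) ≈ 500.02, ∠N ≈ 0.57°
|D| = √(8² + 1²) ≈ 8.0623, ∠D ≈ 7.13°
|H| = 500.02 / 8.0623 ≈ 62.02
Gain = 20 log₁₀(62.02) ≈ 35.85 dB
∠H = 0.57° − 7.13° = -6.56°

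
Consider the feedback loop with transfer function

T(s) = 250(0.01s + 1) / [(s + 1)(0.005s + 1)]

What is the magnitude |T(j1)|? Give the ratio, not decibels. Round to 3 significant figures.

177

At ω = 1 rad/s:
zero (1 + j1·0.01) = 1 + j0.01 → |·| ≈ 1, ∠ ≈ 0.57°
pole (1 + j1·1) = 1 + j1 → |·| ≈ 1.4142, ∠ ≈ 45.00°
pole (1 + j1·0.005) = 1 + j0.005 → |·| ≈ 1, ∠ ≈ 0.29°
|T| = 250 · 1 / (1.4142 · 1) ≈ 176.78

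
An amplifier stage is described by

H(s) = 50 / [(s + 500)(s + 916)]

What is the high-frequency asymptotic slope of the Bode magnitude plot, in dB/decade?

-40 dB/decade

Each pole contributes −20 dB/decade at high frequency; each zero contributes +20 dB/decade.
Net: 0 zero(s) − 2 pole(s) → -40 dB/decade.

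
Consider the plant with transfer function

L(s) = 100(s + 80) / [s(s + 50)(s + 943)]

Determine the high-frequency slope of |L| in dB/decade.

Each pole contributes −20 dB/decade at high frequency; each zero contributes +20 dB/decade.
Net: 1 zero(s) − 3 pole(s) → -40 dB/decade.

-40 dB/decade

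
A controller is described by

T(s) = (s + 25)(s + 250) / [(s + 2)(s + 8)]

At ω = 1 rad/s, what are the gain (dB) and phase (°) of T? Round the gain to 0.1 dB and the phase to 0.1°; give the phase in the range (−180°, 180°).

50.8 dB, -31.2°

At s = jω = j1:
zero (s+25): 25 + j1 → |·| = √(25²+1²) = √626 ≈ 25.02, ∠ = arctan(1/25) ≈ 2.29°
zero (s+250): 250 + j1 → |·| = √(250²+1²) = √62501 ≈ 250, ∠ = arctan(1/250) ≈ 0.23°
pole (s+2): 2 + j1 → |·| = √(2²+1²) = √5 ≈ 2.2361, ∠ = arctan(1/2) ≈ 26.57°
pole (s+8): 8 + j1 → |·| = √(8²+1²) = √65 ≈ 8.0623, ∠ = arctan(1/8) ≈ 7.13°
|T| = 1 · 6255 / 18.028 ≈ 346.96
Gain = 20 log₁₀(346.96) ≈ 50.81 dB
∠T = 2.52° − 33.70° = -31.18°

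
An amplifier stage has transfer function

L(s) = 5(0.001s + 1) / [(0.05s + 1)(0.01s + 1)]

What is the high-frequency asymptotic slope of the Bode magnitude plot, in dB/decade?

-20 dB/decade

Each pole contributes −20 dB/decade at high frequency; each zero contributes +20 dB/decade.
Net: 1 zero(s) − 2 pole(s) → -20 dB/decade.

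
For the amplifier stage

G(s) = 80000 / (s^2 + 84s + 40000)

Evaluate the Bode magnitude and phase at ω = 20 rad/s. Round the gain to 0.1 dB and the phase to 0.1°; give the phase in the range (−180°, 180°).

6.1 dB, -2.4°

At s = jω = j20:
quadratic: (j20)² + 84·j20 + 40000 = 39600 + j1680 → |·| ≈ 39636, ∠ ≈ 2.43°
|G| = 80000 / 39636 ≈ 2.0184
Gain = 20 log₁₀(2.0184) ≈ 6.10 dB
∠G = 0.00° − 2.43° = -2.43°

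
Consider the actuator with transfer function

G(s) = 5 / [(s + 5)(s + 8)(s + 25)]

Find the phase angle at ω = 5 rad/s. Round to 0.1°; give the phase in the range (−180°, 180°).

-88.3°

At s = jω = j5:
pole (s+5): 5 + j5 → |·| = √(5²+5²) = √50 ≈ 7.0711, ∠ = arctan(5/5) ≈ 45.00°
pole (s+8): 8 + j5 → |·| = √(8²+5²) = √89 ≈ 9.434, ∠ = arctan(5/8) ≈ 32.01°
pole (s+25): 25 + j5 → |·| = √(25²+5²) = √650 ≈ 25.495, ∠ = arctan(5/25) ≈ 11.31°
∠G = 0.00° − 88.32° = -88.32°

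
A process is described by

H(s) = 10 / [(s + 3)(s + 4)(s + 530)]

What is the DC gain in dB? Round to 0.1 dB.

H(0) = 10 / (3·4·530) ≈ 0.0015723
20 log₁₀(0.0015723) ≈ -56.07 dB

-56.1 dB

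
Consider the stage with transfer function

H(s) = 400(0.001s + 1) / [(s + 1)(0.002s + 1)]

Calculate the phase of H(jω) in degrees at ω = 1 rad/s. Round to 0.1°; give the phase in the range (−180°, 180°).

-45.1°

At ω = 1 rad/s:
zero (1 + j1·0.001) = 1 + j0.001 → |·| ≈ 1, ∠ ≈ 0.06°
pole (1 + j1·1) = 1 + j1 → |·| ≈ 1.4142, ∠ ≈ 45.00°
pole (1 + j1·0.002) = 1 + j0.002 → |·| ≈ 1, ∠ ≈ 0.11°
∠H = (0.06°) − (45.00° + 0.11°) = -45.05°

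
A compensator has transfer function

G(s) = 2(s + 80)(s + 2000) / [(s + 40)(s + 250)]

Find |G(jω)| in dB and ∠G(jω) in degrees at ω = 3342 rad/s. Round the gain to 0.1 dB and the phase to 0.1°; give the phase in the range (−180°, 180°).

At s = jω = j3342:
zero (s+80): 80 + j3342 → |·| = √(80²+3342²) = √11175364 ≈ 3343, ∠ = arctan(3342/80) ≈ 88.63°
zero (s+2000): 2000 + j3342 → |·| = √(2000²+3342²) = √15168964 ≈ 3894.7, ∠ = arctan(3342/2000) ≈ 59.10°
pole (s+40): 40 + j3342 → |·| = √(40²+3342²) = √11170564 ≈ 3342.2, ∠ = arctan(3342/40) ≈ 89.31°
pole (s+250): 250 + j3342 → |·| = √(250²+3342²) = √11231464 ≈ 3351.3, ∠ = arctan(3342/250) ≈ 85.72°
|G| = 2 · 1.302e+07 / 1.1201e+07 ≈ 2.3248
Gain = 20 log₁₀(2.3248) ≈ 7.33 dB
∠G = 147.73° − 175.03° = -27.30°

7.3 dB, -27.3°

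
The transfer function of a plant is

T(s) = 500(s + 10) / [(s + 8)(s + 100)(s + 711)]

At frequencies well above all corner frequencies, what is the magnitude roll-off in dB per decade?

Each pole contributes −20 dB/decade at high frequency; each zero contributes +20 dB/decade.
Net: 1 zero(s) − 3 pole(s) → -40 dB/decade.

-40 dB/decade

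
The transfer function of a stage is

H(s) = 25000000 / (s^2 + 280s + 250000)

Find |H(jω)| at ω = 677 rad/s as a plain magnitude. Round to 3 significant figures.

88.8

At s = jω = j677:
quadratic: (j677)² + 280·j677 + 250000 = -208329 + j189560 → |·| ≈ 2.8166e+05, ∠ ≈ 137.70°
|H| = 25000000 / 2.8166e+05 ≈ 88.759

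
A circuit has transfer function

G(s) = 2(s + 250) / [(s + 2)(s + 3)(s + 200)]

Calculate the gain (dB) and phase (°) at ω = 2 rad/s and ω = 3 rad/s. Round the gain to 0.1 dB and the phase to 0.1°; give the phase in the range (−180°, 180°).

At s = jω = j2:
zero (s+250): 250 + j2 → |·| = √(250²+2²) = √62504 ≈ 250.01, ∠ = arctan(2/250) ≈ 0.46°
pole (s+2): 2 + j2 → |·| = √(2²+2²) = √8 ≈ 2.8284, ∠ = arctan(2/2) ≈ 45.00°
pole (s+3): 3 + j2 → |·| = √(3²+2²) = √13 ≈ 3.6056, ∠ = arctan(2/3) ≈ 33.69°
pole (s+200): 200 + j2 → |·| = √(200²+2²) = √40004 ≈ 200.01, ∠ = arctan(2/200) ≈ 0.57°
|G| = 2 · 250.01 / 2039.7 ≈ 0.24514
Gain = 20 log₁₀(0.24514) ≈ -12.21 dB
∠G = 0.46° − 79.26° = -78.80°

At s = jω = j3:
zero (s+250): 250 + j3 → |·| = √(250²+3²) = √62509 ≈ 250.02, ∠ = arctan(3/250) ≈ 0.69°
pole (s+2): 2 + j3 → |·| = √(2²+3²) = √13 ≈ 3.6056, ∠ = arctan(3/2) ≈ 56.31°
pole (s+3): 3 + j3 → |·| = √(3²+3²) = √18 ≈ 4.2426, ∠ = arctan(3/3) ≈ 45.00°
pole (s+200): 200 + j3 → |·| = √(200²+3²) = √40009 ≈ 200.02, ∠ = arctan(3/200) ≈ 0.86°
|G| = 2 · 250.02 / 3059.7 ≈ 0.16343
Gain = 20 log₁₀(0.16343) ≈ -15.73 dB
∠G = 0.69° − 102.17° = -101.48°

ω = 2: -12.2 dB, -78.8°; ω = 3: -15.7 dB, -101.5°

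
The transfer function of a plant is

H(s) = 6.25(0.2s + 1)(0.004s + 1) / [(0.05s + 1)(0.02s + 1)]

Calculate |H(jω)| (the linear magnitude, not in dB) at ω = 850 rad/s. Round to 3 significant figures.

5.20

At ω = 850 rad/s:
zero (1 + j850·0.2) = 1 + j170 → |·| ≈ 170, ∠ ≈ 89.66°
zero (1 + j850·0.004) = 1 + j3.4 → |·| ≈ 3.544, ∠ ≈ 73.61°
pole (1 + j850·0.05) = 1 + j42.5 → |·| ≈ 42.512, ∠ ≈ 88.65°
pole (1 + j850·0.02) = 1 + j17 → |·| ≈ 17.029, ∠ ≈ 86.63°
|H| = 6.25 · 170 · 3.544 / (42.512 · 17.029) ≈ 5.2014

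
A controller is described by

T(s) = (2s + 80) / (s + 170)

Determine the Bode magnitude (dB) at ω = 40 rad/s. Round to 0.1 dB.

Substitute s = j40:
Numerator: 2(j40) + 80 = 80 + j80
Denominator: (j40) + 170 = 170 + j40
|N| = √(80² + 80²) ≈ 113.14, ∠N ≈ 45.00°
|D| = √(170² + 40²) ≈ 174.64, ∠D ≈ 13.24°
|T| = 113.14 / 174.64 ≈ 0.64785
Gain = 20 log₁₀(0.64785) ≈ -3.77 dB

-3.8 dB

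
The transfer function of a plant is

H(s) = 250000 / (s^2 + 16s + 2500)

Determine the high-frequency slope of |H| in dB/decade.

Each pole contributes −20 dB/decade at high frequency; each zero contributes +20 dB/decade.
Net: 0 zero(s) − 2 pole(s) → -40 dB/decade.

-40 dB/decade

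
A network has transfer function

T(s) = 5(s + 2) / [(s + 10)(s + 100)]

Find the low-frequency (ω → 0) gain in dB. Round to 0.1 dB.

-40.0 dB

T(0) = 5·2 / (10·100) = 0.01
20 log₁₀(0.01) ≈ -40.00 dB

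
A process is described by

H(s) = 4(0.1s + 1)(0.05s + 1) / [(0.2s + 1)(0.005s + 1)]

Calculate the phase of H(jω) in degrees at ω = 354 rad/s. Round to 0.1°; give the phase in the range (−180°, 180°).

At ω = 354 rad/s:
zero (1 + j354·0.1) = 1 + j35.4 → |·| ≈ 35.414, ∠ ≈ 88.38°
zero (1 + j354·0.05) = 1 + j17.7 → |·| ≈ 17.728, ∠ ≈ 86.77°
pole (1 + j354·0.2) = 1 + j70.8 → |·| ≈ 70.807, ∠ ≈ 89.19°
pole (1 + j354·0.005) = 1 + j1.77 → |·| ≈ 2.033, ∠ ≈ 60.53°
∠H = (88.38° + 86.77°) − (89.19° + 60.53°) = 25.43°

25.4°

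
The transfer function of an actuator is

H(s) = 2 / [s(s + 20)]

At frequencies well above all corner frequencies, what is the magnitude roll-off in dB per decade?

-40 dB/decade

Each pole contributes −20 dB/decade at high frequency; each zero contributes +20 dB/decade.
Net: 0 zero(s) − 2 pole(s) → -40 dB/decade.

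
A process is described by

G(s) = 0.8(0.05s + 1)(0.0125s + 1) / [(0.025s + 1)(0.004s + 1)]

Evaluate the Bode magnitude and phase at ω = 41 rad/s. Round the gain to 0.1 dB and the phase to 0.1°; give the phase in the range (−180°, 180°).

3.0 dB, 36.1°

At ω = 41 rad/s:
zero (1 + j41·0.05) = 1 + j2.05 → |·| ≈ 2.2809, ∠ ≈ 64.00°
zero (1 + j41·0.0125) = 1 + j0.5125 → |·| ≈ 1.1237, ∠ ≈ 27.14°
pole (1 + j41·0.025) = 1 + j1.025 → |·| ≈ 1.432, ∠ ≈ 45.71°
pole (1 + j41·0.004) = 1 + j0.164 → |·| ≈ 1.0134, ∠ ≈ 9.31°
|G| = 0.8 · 2.2809 · 1.1237 / (1.432 · 1.0134) ≈ 1.4129
Gain = 20 log₁₀(1.4129) ≈ 3.00 dB
∠G = (64.00° + 27.14°) − (45.71° + 9.31°) = 36.12°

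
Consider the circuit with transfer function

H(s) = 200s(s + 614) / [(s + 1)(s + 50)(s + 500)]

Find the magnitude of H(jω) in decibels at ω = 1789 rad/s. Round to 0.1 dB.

-18.9 dB

At s = jω = j1789:
zero (s+614): 614 + j1789 → |·| = √(614²+1789²) = √3577517 ≈ 1891.4, ∠ = arctan(1789/614) ≈ 71.06°
zero at origin: s = j1789 → |·| = 1789, ∠ = 90.00°
pole (s+1): 1 + j1789 → |·| = √(1²+1789²) = √3200522 ≈ 1789, ∠ = arctan(1789/1) ≈ 89.97°
pole (s+50): 50 + j1789 → |·| = √(50²+1789²) = √3203021 ≈ 1789.7, ∠ = arctan(1789/50) ≈ 88.40°
pole (s+500): 500 + j1789 → |·| = √(500²+1789²) = √3450521 ≈ 1857.6, ∠ = arctan(1789/500) ≈ 74.39°
|H| = 200 · 3.3837e+06 / 5.9476e+09 ≈ 0.11378
Gain = 20 log₁₀(0.11378) ≈ -18.88 dB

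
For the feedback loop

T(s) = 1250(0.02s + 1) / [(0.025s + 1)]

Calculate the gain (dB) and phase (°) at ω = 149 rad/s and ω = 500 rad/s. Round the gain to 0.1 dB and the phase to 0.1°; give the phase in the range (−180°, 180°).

ω = 149: 60.2 dB, -3.5°; ω = 500: 60.0 dB, -1.1°

At ω = 149 rad/s:
zero (1 + j149·0.02) = 1 + j2.98 → |·| ≈ 3.1433, ∠ ≈ 71.45°
pole (1 + j149·0.025) = 1 + j3.725 → |·| ≈ 3.8569, ∠ ≈ 74.97°
|T| = 1250 · 3.1433 / (3.8569) ≈ 1018.7
Gain = 20 log₁₀(1018.7) ≈ 60.16 dB
∠T = (71.45°) − (74.97°) = -3.52°

At ω = 500 rad/s:
zero (1 + j500·0.02) = 1 + j10 → |·| ≈ 10.05, ∠ ≈ 84.29°
pole (1 + j500·0.025) = 1 + j12.5 → |·| ≈ 12.54, ∠ ≈ 85.43°
|T| = 1250 · 10.05 / (12.54) ≈ 1001.8
Gain = 20 log₁₀(1001.8) ≈ 60.02 dB
∠T = (84.29°) − (85.43°) = -1.14°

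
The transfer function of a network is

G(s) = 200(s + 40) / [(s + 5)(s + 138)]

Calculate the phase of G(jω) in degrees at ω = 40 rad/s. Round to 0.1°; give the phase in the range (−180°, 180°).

-54.0°

At s = jω = j40:
zero (s+40): 40 + j40 → |·| = √(40²+40²) = √3200 ≈ 56.569, ∠ = arctan(40/40) ≈ 45.00°
pole (s+5): 5 + j40 → |·| = √(5²+40²) = √1625 ≈ 40.311, ∠ = arctan(40/5) ≈ 82.87°
pole (s+138): 138 + j40 → |·| = √(138²+40²) = √20644 ≈ 143.68, ∠ = arctan(40/138) ≈ 16.16°
∠G = 45.00° − 99.03° = -54.03°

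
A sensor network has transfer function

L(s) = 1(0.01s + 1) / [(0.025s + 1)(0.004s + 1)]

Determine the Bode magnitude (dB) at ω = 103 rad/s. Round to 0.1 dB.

-6.4 dB

At ω = 103 rad/s:
zero (1 + j103·0.01) = 1 + j1.03 → |·| ≈ 1.4356, ∠ ≈ 45.85°
pole (1 + j103·0.025) = 1 + j2.575 → |·| ≈ 2.7624, ∠ ≈ 68.78°
pole (1 + j103·0.004) = 1 + j0.412 → |·| ≈ 1.0815, ∠ ≈ 22.39°
|L| = 1 · 1.4356 / (2.7624 · 1.0815) ≈ 0.48053
Gain = 20 log₁₀(0.48053) ≈ -6.37 dB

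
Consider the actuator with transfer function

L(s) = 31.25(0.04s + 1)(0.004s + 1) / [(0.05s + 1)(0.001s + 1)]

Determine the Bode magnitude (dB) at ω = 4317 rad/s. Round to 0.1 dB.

At ω = 4317 rad/s:
zero (1 + j4317·0.04) = 1 + j172.68 → |·| ≈ 172.68, ∠ ≈ 89.67°
zero (1 + j4317·0.004) = 1 + j17.268 → |·| ≈ 17.297, ∠ ≈ 86.69°
pole (1 + j4317·0.05) = 1 + j215.85 → |·| ≈ 215.85, ∠ ≈ 89.73°
pole (1 + j4317·0.001) = 1 + j4.317 → |·| ≈ 4.4313, ∠ ≈ 76.96°
|L| = 31.25 · 172.68 · 17.297 / (215.85 · 4.4313) ≈ 97.584
Gain = 20 log₁₀(97.584) ≈ 39.79 dB

39.8 dB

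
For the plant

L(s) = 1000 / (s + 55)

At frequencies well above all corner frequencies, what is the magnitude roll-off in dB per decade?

Each pole contributes −20 dB/decade at high frequency; each zero contributes +20 dB/decade.
Net: 0 zero(s) − 1 pole(s) → -20 dB/decade.

-20 dB/decade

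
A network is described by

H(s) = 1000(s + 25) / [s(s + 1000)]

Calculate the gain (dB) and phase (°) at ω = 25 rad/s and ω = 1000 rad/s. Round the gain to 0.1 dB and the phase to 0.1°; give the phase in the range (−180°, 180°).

ω = 25: 3.0 dB, -46.4°; ω = 1000: -3.0 dB, -46.4°

At s = jω = j25:
zero (s+25): 25 + j25 → |·| = √(25²+25²) = √1250 ≈ 35.355, ∠ = arctan(25/25) ≈ 45.00°
pole (s+1000): 1000 + j25 → |·| = √(1000²+25²) = √1000625 ≈ 1000.3, ∠ = arctan(25/1000) ≈ 1.43°
pole at origin: |s| = 25, ∠ = 90.00° (in denominator)
|H| = 1000 · 35.355 / 25008 ≈ 1.4137
Gain = 20 log₁₀(1.4137) ≈ 3.01 dB
∠H = 45.00° − 91.43° = -46.43°

At s = jω = j1000:
zero (s+25): 25 + j1000 → |·| = √(25²+1000²) = √1000625 ≈ 1000.3, ∠ = arctan(1000/25) ≈ 88.57°
pole (s+1000): 1000 + j1000 → |·| = √(1000²+1000²) = √2000000 ≈ 1414.2, ∠ = arctan(1000/1000) ≈ 45.00°
pole at origin: |s| = 1000, ∠ = 90.00° (in denominator)
|H| = 1000 · 1000.3 / 1.4142e+06 ≈ 0.70733
Gain = 20 log₁₀(0.70733) ≈ -3.01 dB
∠H = 88.57° − 135.00° = -46.43°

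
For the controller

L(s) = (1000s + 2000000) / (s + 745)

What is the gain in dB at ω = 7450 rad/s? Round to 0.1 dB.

Substitute s = j7450:
Numerator: 1000(j7450) + 2000000 = 2000000 + j7450000
Denominator: (j7450) + 745 = 745 + j7450
|N| = √(2000000² + 7450000²) ≈ 7.7138e+06, ∠N ≈ 74.97°
|D| = √(745² + 7450²) ≈ 7487.2, ∠D ≈ 84.29°
|L| = 7.7138e+06 / 7487.2 ≈ 1030.3
Gain = 20 log₁₀(1030.3) ≈ 60.26 dB

60.3 dB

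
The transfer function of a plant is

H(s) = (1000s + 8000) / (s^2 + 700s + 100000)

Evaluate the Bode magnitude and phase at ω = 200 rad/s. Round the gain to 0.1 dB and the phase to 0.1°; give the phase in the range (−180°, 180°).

Substitute s = j200:
Numerator: 1000(j200) + 8000 = 8000 + j200000
Denominator: (j200)^2 + 700(j200) + 100000 = 60000 + j140000
|N| = √(8000² + 200000²) ≈ 2.0016e+05, ∠N ≈ 87.71°
|D| = √(60000² + 140000²) ≈ 1.5232e+05, ∠D ≈ 66.80°
|H| = 2.0016e+05 / 1.5232e+05 ≈ 1.3141
Gain = 20 log₁₀(1.3141) ≈ 2.37 dB
∠H = 87.71° − 66.80° = 20.91°

2.4 dB, 20.9°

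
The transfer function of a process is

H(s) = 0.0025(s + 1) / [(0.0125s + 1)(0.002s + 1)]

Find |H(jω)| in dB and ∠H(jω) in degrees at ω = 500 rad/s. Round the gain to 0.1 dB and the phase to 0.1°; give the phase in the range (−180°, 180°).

-17.1 dB, -36.0°

At ω = 500 rad/s:
zero (1 + j500·1) = 1 + j500 → |·| ≈ 500, ∠ ≈ 89.89°
pole (1 + j500·0.0125) = 1 + j6.25 → |·| ≈ 6.3295, ∠ ≈ 80.91°
pole (1 + j500·0.002) = 1 + j1 → |·| ≈ 1.4142, ∠ ≈ 45.00°
|H| = 0.0025 · 500 / (6.3295 · 1.4142) ≈ 0.13965
Gain = 20 log₁₀(0.13965) ≈ -17.10 dB
∠H = (89.89°) − (80.91° + 45.00°) = -36.02°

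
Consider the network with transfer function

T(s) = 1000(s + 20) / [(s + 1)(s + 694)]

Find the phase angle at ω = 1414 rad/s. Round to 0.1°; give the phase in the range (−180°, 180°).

-64.6°

At s = jω = j1414:
zero (s+20): 20 + j1414 → |·| = √(20²+1414²) = √1999796 ≈ 1414.1, ∠ = arctan(1414/20) ≈ 89.19°
pole (s+1): 1 + j1414 → |·| = √(1²+1414²) = √1999397 ≈ 1414, ∠ = arctan(1414/1) ≈ 89.96°
pole (s+694): 694 + j1414 → |·| = √(694²+1414²) = √2481032 ≈ 1575.1, ∠ = arctan(1414/694) ≈ 63.86°
∠T = 89.19° − 153.82° = -64.63°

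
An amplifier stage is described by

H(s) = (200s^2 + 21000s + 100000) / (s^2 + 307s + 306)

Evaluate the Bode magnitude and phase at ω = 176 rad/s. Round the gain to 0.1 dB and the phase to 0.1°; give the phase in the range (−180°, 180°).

Substitute s = j176:
Numerator: 200(j176)^2 + 21000(j176) + 100000 = -6095200 + j3696000
Denominator: (j176)^2 + 307(j176) + 306 = -30670 + j54032
|N| = √(6095200² + 3696000²) ≈ 7.1282e+06, ∠N ≈ 148.77°
|D| = √(30670² + 54032²) ≈ 62130, ∠D ≈ 119.58°
|H| = 7.1282e+06 / 62130 ≈ 114.73
Gain = 20 log₁₀(114.73) ≈ 41.19 dB
∠H = 148.77° − 119.58° = 29.19°

41.2 dB, 29.2°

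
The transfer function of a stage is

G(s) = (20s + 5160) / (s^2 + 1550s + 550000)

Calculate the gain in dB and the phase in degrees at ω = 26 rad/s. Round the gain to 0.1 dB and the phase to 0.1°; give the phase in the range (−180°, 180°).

Substitute s = j26:
Numerator: 20(j26) + 5160 = 5160 + j520
Denominator: (j26)^2 + 1550(j26) + 550000 = 549324 + j40300
|N| = √(5160² + 520²) ≈ 5186.1, ∠N ≈ 5.75°
|D| = √(549324² + 40300²) ≈ 5.508e+05, ∠D ≈ 4.20°
|G| = 5186.1 / 5.508e+05 ≈ 0.0094156
Gain = 20 log₁₀(0.0094156) ≈ -40.52 dB
∠G = 5.75° − 4.20° = 1.55°

-40.5 dB, 1.6°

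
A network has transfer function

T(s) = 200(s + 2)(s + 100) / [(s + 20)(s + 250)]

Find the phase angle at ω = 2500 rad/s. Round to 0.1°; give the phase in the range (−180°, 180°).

At s = jω = j2500:
zero (s+2): 2 + j2500 → |·| = √(2²+2500²) = √6250004 ≈ 2500, ∠ = arctan(2500/2) ≈ 89.95°
zero (s+100): 100 + j2500 → |·| = √(100²+2500²) = √6260000 ≈ 2502, ∠ = arctan(2500/100) ≈ 87.71°
pole (s+20): 20 + j2500 → |·| = √(20²+2500²) = √6250400 ≈ 2500.1, ∠ = arctan(2500/20) ≈ 89.54°
pole (s+250): 250 + j2500 → |·| = √(250²+2500²) = √6312500 ≈ 2512.5, ∠ = arctan(2500/250) ≈ 84.29°
∠T = 177.66° − 173.83° = 3.83°

3.8°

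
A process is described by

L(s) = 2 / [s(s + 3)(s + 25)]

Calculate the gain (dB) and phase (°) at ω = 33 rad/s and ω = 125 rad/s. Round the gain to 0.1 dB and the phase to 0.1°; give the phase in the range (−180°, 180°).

At s = jω = j33:
pole (s+3): 3 + j33 → |·| = √(3²+33²) = √1098 ≈ 33.136, ∠ = arctan(33/3) ≈ 84.81°
pole (s+25): 25 + j33 → |·| = √(25²+33²) = √1714 ≈ 41.4, ∠ = arctan(33/25) ≈ 52.85°
pole at origin: |s| = 33, ∠ = 90.00° (in denominator)
|L| = 2 / 45270 ≈ 4.4179e-05
Gain = 20 log₁₀(4.4179e-05) ≈ -87.10 dB
∠L = 0.00° − 227.66° = -227.66° ≡ 132.34° (principal value)

At s = jω = j125:
pole (s+3): 3 + j125 → |·| = √(3²+125²) = √15634 ≈ 125.04, ∠ = arctan(125/3) ≈ 88.63°
pole (s+25): 25 + j125 → |·| = √(25²+125²) = √16250 ≈ 127.48, ∠ = arctan(125/25) ≈ 78.69°
pole at origin: |s| = 125, ∠ = 90.00° (in denominator)
|L| = 2 / 1.9925e+06 ≈ 1.0038e-06
Gain = 20 log₁₀(1.0038e-06) ≈ -119.97 dB
∠L = 0.00° − 257.32° = -257.32° ≡ 102.68° (principal value)

ω = 33: -87.1 dB, 132.3°; ω = 125: -120.0 dB, 102.7°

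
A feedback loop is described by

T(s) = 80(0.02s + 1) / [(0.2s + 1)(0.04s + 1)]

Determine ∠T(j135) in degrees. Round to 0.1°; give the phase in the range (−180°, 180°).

At ω = 135 rad/s:
zero (1 + j135·0.02) = 1 + j2.7 → |·| ≈ 2.8792, ∠ ≈ 69.68°
pole (1 + j135·0.2) = 1 + j27 → |·| ≈ 27.019, ∠ ≈ 87.88°
pole (1 + j135·0.04) = 1 + j5.4 → |·| ≈ 5.4918, ∠ ≈ 79.51°
∠T = (69.68°) − (87.88° + 79.51°) = -97.71°

-97.7°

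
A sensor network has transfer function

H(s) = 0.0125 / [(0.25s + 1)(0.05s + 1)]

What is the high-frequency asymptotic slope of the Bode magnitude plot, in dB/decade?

-40 dB/decade

Each pole contributes −20 dB/decade at high frequency; each zero contributes +20 dB/decade.
Net: 0 zero(s) − 2 pole(s) → -40 dB/decade.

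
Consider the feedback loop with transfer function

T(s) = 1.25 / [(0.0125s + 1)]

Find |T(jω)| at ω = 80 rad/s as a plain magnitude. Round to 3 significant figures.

At ω = 80 rad/s:
pole (1 + j80·0.0125) = 1 + j1 → |·| ≈ 1.4142, ∠ ≈ 45.00°
|T| = 1.25 · 1 / (1.4142) ≈ 0.88389

0.884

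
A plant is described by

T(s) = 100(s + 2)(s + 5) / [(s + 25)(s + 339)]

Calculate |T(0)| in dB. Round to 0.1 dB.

T(0) = 100·2·5 / (25·339) ≈ 0.11799
20 log₁₀(0.11799) ≈ -18.56 dB

-18.6 dB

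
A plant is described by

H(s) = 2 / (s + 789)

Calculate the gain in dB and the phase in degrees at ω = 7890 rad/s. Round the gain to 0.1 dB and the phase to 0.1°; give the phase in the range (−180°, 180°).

-72.0 dB, -84.3°

Substitute s = j7890:
Numerator: 2 = 2 + j0
Denominator: (j7890) + 789 = 789 + j7890
|N| = √(2² + 0²) ≈ 2, ∠N ≈ 0.00°
|D| = √(789² + 7890²) ≈ 7929.4, ∠D ≈ 84.29°
|H| = 2 / 7929.4 ≈ 0.00025223
Gain = 20 log₁₀(0.00025223) ≈ -71.96 dB
∠H = 0.00° − 84.29° = -84.29°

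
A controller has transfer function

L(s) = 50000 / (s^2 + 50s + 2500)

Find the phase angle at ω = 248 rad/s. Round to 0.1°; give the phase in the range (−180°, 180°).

At s = jω = j248:
quadratic: (j248)² + 50·j248 + 2500 = -59004 + j12400 → |·| ≈ 60293, ∠ ≈ 168.13°
∠L = 0.00° − 168.13° = -168.13°

-168.1°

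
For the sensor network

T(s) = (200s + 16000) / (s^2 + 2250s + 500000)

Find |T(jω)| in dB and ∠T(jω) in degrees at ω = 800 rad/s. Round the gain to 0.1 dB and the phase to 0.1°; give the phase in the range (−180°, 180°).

-21.0 dB, -10.2°

Substitute s = j800:
Numerator: 200(j800) + 16000 = 16000 + j160000
Denominator: (j800)^2 + 2250(j800) + 500000 = -140000 + j1800000
|N| = √(16000² + 160000²) ≈ 1.608e+05, ∠N ≈ 84.29°
|D| = √(140000² + 1800000²) ≈ 1.8054e+06, ∠D ≈ 94.45°
|T| = 1.608e+05 / 1.8054e+06 ≈ 0.089066
Gain = 20 log₁₀(0.089066) ≈ -21.01 dB
∠T = 84.29° − 94.45° = -10.16°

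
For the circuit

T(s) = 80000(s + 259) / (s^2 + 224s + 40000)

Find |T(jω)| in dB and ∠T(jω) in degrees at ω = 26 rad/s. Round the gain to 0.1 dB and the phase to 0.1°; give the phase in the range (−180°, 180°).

54.4 dB, -2.7°

At s = jω = j26:
zero (s+259): 259 + j26 → |·| = √(259²+26²) = √67757 ≈ 260.3, ∠ = arctan(26/259) ≈ 5.73°
quadratic: (j26)² + 224·j26 + 40000 = 39324 + j5824 → |·| ≈ 39753, ∠ ≈ 8.42°
|T| = 80000 · 260.3 / 39753 ≈ 523.83
Gain = 20 log₁₀(523.83) ≈ 54.38 dB
∠T = 5.73° − 8.42° = -2.69°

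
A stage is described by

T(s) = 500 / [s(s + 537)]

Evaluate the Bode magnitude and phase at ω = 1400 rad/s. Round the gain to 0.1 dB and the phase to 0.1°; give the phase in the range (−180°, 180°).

At s = jω = j1400:
pole (s+537): 537 + j1400 → |·| = √(537²+1400²) = √2248369 ≈ 1499.5, ∠ = arctan(1400/537) ≈ 69.01°
pole at origin: |s| = 1400, ∠ = 90.00° (in denominator)
|T| = 500 / 2.0993e+06 ≈ 0.00023817
Gain = 20 log₁₀(0.00023817) ≈ -72.46 dB
∠T = 0.00° − 159.01° = -159.01°

-72.5 dB, -159.0°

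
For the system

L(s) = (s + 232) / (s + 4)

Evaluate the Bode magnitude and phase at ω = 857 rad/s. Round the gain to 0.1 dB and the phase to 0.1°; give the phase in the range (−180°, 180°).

0.3 dB, -14.9°

At s = jω = j857:
zero (s+232): 232 + j857 → |·| = √(232²+857²) = √788273 ≈ 887.85, ∠ = arctan(857/232) ≈ 74.85°
pole (s+4): 4 + j857 → |·| = √(4²+857²) = √734465 ≈ 857.01, ∠ = arctan(857/4) ≈ 89.73°
|L| = 1 · 887.85 / 857.01 ≈ 1.036
Gain = 20 log₁₀(1.036) ≈ 0.31 dB
∠L = 74.85° − 89.73° = -14.88°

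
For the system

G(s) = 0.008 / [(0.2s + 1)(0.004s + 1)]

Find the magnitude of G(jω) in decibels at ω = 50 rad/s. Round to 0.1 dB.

At ω = 50 rad/s:
pole (1 + j50·0.2) = 1 + j10 → |·| ≈ 10.05, ∠ ≈ 84.29°
pole (1 + j50·0.004) = 1 + j0.2 → |·| ≈ 1.0198, ∠ ≈ 11.31°
|G| = 0.008 · 1 / (10.05 · 1.0198) ≈ 0.00078056
Gain = 20 log₁₀(0.00078056) ≈ -62.15 dB

-62.2 dB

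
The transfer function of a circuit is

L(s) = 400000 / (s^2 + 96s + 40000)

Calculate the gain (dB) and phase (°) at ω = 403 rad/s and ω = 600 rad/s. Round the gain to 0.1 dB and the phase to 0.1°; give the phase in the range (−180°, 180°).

At s = jω = j403:
quadratic: (j403)² + 96·j403 + 40000 = -122409 + j38688 → |·| ≈ 1.2838e+05, ∠ ≈ 162.46°
|L| = 400000 / 1.2838e+05 ≈ 3.1158
Gain = 20 log₁₀(3.1158) ≈ 9.87 dB
∠L = 0.00° − 162.46° = -162.46°

At s = jω = j600:
quadratic: (j600)² + 96·j600 + 40000 = -320000 + j57600 → |·| ≈ 3.2514e+05, ∠ ≈ 169.80°
|L| = 400000 / 3.2514e+05 ≈ 1.2302
Gain = 20 log₁₀(1.2302) ≈ 1.80 dB
∠L = 0.00° − 169.80° = -169.80°

ω = 403: 9.9 dB, -162.5°; ω = 600: 1.8 dB, -169.8°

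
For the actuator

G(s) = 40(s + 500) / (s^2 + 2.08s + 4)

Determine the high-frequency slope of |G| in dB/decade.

-20 dB/decade

Each pole contributes −20 dB/decade at high frequency; each zero contributes +20 dB/decade.
Net: 1 zero(s) − 2 pole(s) → -20 dB/decade.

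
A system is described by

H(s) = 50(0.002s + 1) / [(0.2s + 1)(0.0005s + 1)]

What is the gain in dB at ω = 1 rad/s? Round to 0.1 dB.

33.8 dB

At ω = 1 rad/s:
zero (1 + j1·0.002) = 1 + j0.002 → |·| ≈ 1, ∠ ≈ 0.11°
pole (1 + j1·0.2) = 1 + j0.2 → |·| ≈ 1.0198, ∠ ≈ 11.31°
pole (1 + j1·0.0005) = 1 + j0.0005 → |·| ≈ 1, ∠ ≈ 0.03°
|H| = 50 · 1 / (1.0198 · 1) ≈ 49.029
Gain = 20 log₁₀(49.029) ≈ 33.81 dB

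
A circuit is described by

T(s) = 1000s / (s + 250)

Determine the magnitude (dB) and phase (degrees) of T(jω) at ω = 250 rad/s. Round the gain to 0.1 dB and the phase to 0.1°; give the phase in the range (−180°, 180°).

57.0 dB, 45.0°

At s = jω = j250:
zero at origin: s = j250 → |·| = 250, ∠ = 90.00°
pole (s+250): 250 + j250 → |·| = √(250²+250²) = √125000 ≈ 353.55, ∠ = arctan(250/250) ≈ 45.00°
|T| = 1000 · 250 / 353.55 ≈ 707.11
Gain = 20 log₁₀(707.11) ≈ 56.99 dB
∠T = 90.00° − 45.00° = 45.00°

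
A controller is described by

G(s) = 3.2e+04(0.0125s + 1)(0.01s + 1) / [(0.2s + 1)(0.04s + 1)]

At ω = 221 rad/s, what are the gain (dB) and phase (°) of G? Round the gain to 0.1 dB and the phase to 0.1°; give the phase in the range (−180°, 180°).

55.3 dB, -36.5°

At ω = 221 rad/s:
zero (1 + j221·0.0125) = 1 + j2.7625 → |·| ≈ 2.9379, ∠ ≈ 70.10°
zero (1 + j221·0.01) = 1 + j2.21 → |·| ≈ 2.4257, ∠ ≈ 65.65°
pole (1 + j221·0.2) = 1 + j44.2 → |·| ≈ 44.211, ∠ ≈ 88.70°
pole (1 + j221·0.04) = 1 + j8.84 → |·| ≈ 8.8964, ∠ ≈ 83.55°
|G| = 3.2e+04 · 2.9379 · 2.4257 / (44.211 · 8.8964) ≈ 579.8
Gain = 20 log₁₀(579.8) ≈ 55.27 dB
∠G = (70.10° + 65.65°) − (88.70° + 83.55°) = -36.50°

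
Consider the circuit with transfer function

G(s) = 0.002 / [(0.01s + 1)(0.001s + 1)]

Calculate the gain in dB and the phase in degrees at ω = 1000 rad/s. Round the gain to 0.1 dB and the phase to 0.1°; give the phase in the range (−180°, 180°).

-77.0 dB, -129.3°

At ω = 1000 rad/s:
pole (1 + j1000·0.01) = 1 + j10 → |·| ≈ 10.05, ∠ ≈ 84.29°
pole (1 + j1000·0.001) = 1 + j1 → |·| ≈ 1.4142, ∠ ≈ 45.00°
|G| = 0.002 · 1 / (10.05 · 1.4142) ≈ 0.00014072
Gain = 20 log₁₀(0.00014072) ≈ -77.03 dB
∠G = (0°) − (84.29° + 45.00°) = -129.29°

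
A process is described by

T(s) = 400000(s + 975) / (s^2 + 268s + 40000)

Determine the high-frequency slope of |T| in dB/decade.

-20 dB/decade

Each pole contributes −20 dB/decade at high frequency; each zero contributes +20 dB/decade.
Net: 1 zero(s) − 2 pole(s) → -20 dB/decade.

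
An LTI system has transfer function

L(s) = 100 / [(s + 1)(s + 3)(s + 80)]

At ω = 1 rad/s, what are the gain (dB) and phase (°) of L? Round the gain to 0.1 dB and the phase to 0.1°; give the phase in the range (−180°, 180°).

-11.1 dB, -64.2°

At s = jω = j1:
pole (s+1): 1 + j1 → |·| = √(1²+1²) = √2 ≈ 1.4142, ∠ = arctan(1/1) ≈ 45.00°
pole (s+3): 3 + j1 → |·| = √(3²+1²) = √10 ≈ 3.1623, ∠ = arctan(1/3) ≈ 18.43°
pole (s+80): 80 + j1 → |·| = √(80²+1²) = √6401 ≈ 80.006, ∠ = arctan(1/80) ≈ 0.72°
|L| = 100 / 357.8 ≈ 0.27949
Gain = 20 log₁₀(0.27949) ≈ -11.07 dB
∠L = 0.00° − 64.15° = -64.15°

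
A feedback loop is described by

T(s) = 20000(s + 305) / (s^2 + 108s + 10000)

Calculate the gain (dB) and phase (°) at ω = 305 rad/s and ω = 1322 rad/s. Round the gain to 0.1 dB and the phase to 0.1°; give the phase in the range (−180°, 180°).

ω = 305: 39.7 dB, -113.4°; ω = 1322: 23.8 dB, -98.3°

At s = jω = j305:
zero (s+305): 305 + j305 → |·| = √(305²+305²) = √186050 ≈ 431.34, ∠ = arctan(305/305) ≈ 45.00°
quadratic: (j305)² + 108·j305 + 10000 = -83025 + j32940 → |·| ≈ 89321, ∠ ≈ 158.36°
|T| = 20000 · 431.34 / 89321 ≈ 96.582
Gain = 20 log₁₀(96.582) ≈ 39.70 dB
∠T = 45.00° − 158.36° = -113.36°

At s = jω = j1322:
zero (s+305): 305 + j1322 → |·| = √(305²+1322²) = √1840709 ≈ 1356.7, ∠ = arctan(1322/305) ≈ 77.01°
quadratic: (j1322)² + 108·j1322 + 10000 = -1737684 + j142776 → |·| ≈ 1.7435e+06, ∠ ≈ 175.30°
|T| = 20000 · 1356.7 / 1.7435e+06 ≈ 15.563
Gain = 20 log₁₀(15.563) ≈ 23.84 dB
∠T = 77.01° − 175.30° = -98.29°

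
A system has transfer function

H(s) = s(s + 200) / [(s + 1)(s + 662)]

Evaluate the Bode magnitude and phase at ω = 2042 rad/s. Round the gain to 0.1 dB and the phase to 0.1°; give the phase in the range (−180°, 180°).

At s = jω = j2042:
zero (s+200): 200 + j2042 → |·| = √(200²+2042²) = √4209764 ≈ 2051.8, ∠ = arctan(2042/200) ≈ 84.41°
zero at origin: s = j2042 → |·| = 2042, ∠ = 90.00°
pole (s+1): 1 + j2042 → |·| = √(1²+2042²) = √4169765 ≈ 2042, ∠ = arctan(2042/1) ≈ 89.97°
pole (s+662): 662 + j2042 → |·| = √(662²+2042²) = √4608008 ≈ 2146.6, ∠ = arctan(2042/662) ≈ 72.04°
|H| = 1 · 4.1898e+06 / 4.3834e+06 ≈ 0.95583
Gain = 20 log₁₀(0.95583) ≈ -0.39 dB
∠H = 174.41° − 162.01° = 12.40°

-0.4 dB, 12.4°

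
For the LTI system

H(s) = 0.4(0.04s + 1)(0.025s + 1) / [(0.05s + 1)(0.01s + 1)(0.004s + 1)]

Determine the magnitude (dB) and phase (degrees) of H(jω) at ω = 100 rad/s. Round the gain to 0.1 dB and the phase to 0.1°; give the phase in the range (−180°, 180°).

-4.9 dB, -1.3°

At ω = 100 rad/s:
zero (1 + j100·0.04) = 1 + j4 → |·| ≈ 4.1231, ∠ ≈ 75.96°
zero (1 + j100·0.025) = 1 + j2.5 → |·| ≈ 2.6926, ∠ ≈ 68.20°
pole (1 + j100·0.05) = 1 + j5 → |·| ≈ 5.099, ∠ ≈ 78.69°
pole (1 + j100·0.01) = 1 + j1 → |·| ≈ 1.4142, ∠ ≈ 45.00°
pole (1 + j100·0.004) = 1 + j0.4 → |·| ≈ 1.077, ∠ ≈ 21.80°
|H| = 0.4 · 4.1231 · 2.6926 / (5.099 · 1.4142 · 1.077) ≈ 0.5718
Gain = 20 log₁₀(0.5718) ≈ -4.86 dB
∠H = (75.96° + 68.20°) − (78.69° + 45.00° + 21.80°) = -1.33°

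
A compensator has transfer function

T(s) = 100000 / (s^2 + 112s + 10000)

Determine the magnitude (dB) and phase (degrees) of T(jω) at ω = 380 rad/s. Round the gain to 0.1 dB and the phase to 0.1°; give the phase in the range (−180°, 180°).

At s = jω = j380:
quadratic: (j380)² + 112·j380 + 10000 = -134400 + j42560 → |·| ≈ 1.4098e+05, ∠ ≈ 162.43°
|T| = 100000 / 1.4098e+05 ≈ 0.70932
Gain = 20 log₁₀(0.70932) ≈ -2.98 dB
∠T = 0.00° − 162.43° = -162.43°

-3.0 dB, -162.4°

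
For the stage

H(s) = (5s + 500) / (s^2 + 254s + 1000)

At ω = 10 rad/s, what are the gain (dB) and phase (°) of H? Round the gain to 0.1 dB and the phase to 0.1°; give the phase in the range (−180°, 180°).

-14.6 dB, -64.8°

Substitute s = j10:
Numerator: 5(j10) + 500 = 500 + j50
Denominator: (j10)^2 + 254(j10) + 1000 = 900 + j2540
|N| = √(500² + 50²) ≈ 502.49, ∠N ≈ 5.71°
|D| = √(900² + 2540²) ≈ 2694.7, ∠D ≈ 70.49°
|H| = 502.49 / 2694.7 ≈ 0.18647
Gain = 20 log₁₀(0.18647) ≈ -14.59 dB
∠H = 5.71° − 70.49° = -64.78°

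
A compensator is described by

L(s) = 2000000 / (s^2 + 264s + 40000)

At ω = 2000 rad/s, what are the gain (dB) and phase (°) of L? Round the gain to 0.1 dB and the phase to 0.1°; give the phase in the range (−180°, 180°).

-6.0 dB, -172.4°

At s = jω = j2000:
quadratic: (j2000)² + 264·j2000 + 40000 = -3960000 + j528000 → |·| ≈ 3.995e+06, ∠ ≈ 172.41°
|L| = 2000000 / 3.995e+06 ≈ 0.50063
Gain = 20 log₁₀(0.50063) ≈ -6.01 dB
∠L = 0.00° − 172.41° = -172.41°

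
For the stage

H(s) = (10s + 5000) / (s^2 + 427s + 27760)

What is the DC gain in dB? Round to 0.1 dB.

H(0) = 5000 / 27760 ≈ 0.18012
20 log₁₀(0.18012) ≈ -14.89 dB

-14.9 dB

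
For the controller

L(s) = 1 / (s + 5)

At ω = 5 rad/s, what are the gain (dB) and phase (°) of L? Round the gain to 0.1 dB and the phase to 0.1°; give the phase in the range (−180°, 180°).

-17.0 dB, -45.0°

At s = jω = j5:
pole (s+5): 5 + j5 → |·| = √(5²+5²) = √50 ≈ 7.0711, ∠ = arctan(5/5) ≈ 45.00°
|L| = 1 / 7.0711 ≈ 0.14142
Gain = 20 log₁₀(0.14142) ≈ -16.99 dB
∠L = 0.00° − 45.00° = -45.00°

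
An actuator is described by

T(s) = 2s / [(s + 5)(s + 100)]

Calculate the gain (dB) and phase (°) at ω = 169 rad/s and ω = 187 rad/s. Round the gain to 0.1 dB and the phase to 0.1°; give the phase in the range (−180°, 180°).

At s = jω = j169:
zero at origin: s = j169 → |·| = 169, ∠ = 90.00°
pole (s+5): 5 + j169 → |·| = √(5²+169²) = √28586 ≈ 169.07, ∠ = arctan(169/5) ≈ 88.31°
pole (s+100): 100 + j169 → |·| = √(100²+169²) = √38561 ≈ 196.37, ∠ = arctan(169/100) ≈ 59.39°
|T| = 2 · 169 / 33200 ≈ 0.010181
Gain = 20 log₁₀(0.010181) ≈ -39.84 dB
∠T = 90.00° − 147.70° = -57.70°

At s = jω = j187:
zero at origin: s = j187 → |·| = 187, ∠ = 90.00°
pole (s+5): 5 + j187 → |·| = √(5²+187²) = √34994 ≈ 187.07, ∠ = arctan(187/5) ≈ 88.47°
pole (s+100): 100 + j187 → |·| = √(100²+187²) = √44969 ≈ 212.06, ∠ = arctan(187/100) ≈ 61.86°
|T| = 2 · 187 / 39670 ≈ 0.0094278
Gain = 20 log₁₀(0.0094278) ≈ -40.51 dB
∠T = 90.00° − 150.33° = -60.33°

ω = 169: -39.8 dB, -57.7°; ω = 187: -40.5 dB, -60.3°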